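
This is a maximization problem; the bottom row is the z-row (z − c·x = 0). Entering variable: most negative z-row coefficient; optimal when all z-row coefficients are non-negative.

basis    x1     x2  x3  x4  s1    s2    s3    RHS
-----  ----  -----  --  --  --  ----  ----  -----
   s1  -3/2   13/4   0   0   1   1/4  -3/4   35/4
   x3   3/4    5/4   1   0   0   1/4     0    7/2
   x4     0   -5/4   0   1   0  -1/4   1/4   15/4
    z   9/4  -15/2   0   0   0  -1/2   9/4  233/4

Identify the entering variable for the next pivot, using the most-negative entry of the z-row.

x2

Negative z-row entries: x2: -15/2, s2: -1/2.
The most negative is -15/2 in column x2, so x2 enters.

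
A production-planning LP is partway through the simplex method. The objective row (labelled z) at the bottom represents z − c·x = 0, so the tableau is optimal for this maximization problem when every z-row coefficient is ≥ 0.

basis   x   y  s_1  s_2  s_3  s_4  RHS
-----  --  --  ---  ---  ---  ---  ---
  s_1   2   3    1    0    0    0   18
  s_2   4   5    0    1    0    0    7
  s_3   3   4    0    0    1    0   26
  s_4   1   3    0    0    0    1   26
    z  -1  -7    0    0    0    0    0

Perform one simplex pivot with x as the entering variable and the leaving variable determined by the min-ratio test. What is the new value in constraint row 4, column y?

Ratio test on column x — row 1: 18/2 = 9; row 2: 7/4 = 7/4; row 3: 26/3 = 26/3; row 4: 26/1 = 26. Minimum is 7/4 at row 2 (s_2 leaves); pivot element 4.
Divide row 2 by 4; eliminate column x from the other rows.
Row 4 update in column y: 3 − 1·(5/4) = 7/4.

7/4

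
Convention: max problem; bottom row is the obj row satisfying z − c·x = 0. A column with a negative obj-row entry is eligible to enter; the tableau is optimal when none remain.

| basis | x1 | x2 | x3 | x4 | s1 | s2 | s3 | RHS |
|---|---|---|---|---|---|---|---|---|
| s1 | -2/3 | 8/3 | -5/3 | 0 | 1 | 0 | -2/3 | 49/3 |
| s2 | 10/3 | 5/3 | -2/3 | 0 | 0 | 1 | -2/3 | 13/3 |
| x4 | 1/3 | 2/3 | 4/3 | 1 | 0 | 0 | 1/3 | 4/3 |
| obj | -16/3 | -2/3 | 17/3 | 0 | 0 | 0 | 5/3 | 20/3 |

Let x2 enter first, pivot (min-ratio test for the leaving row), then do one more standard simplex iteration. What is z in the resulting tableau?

Ratio test on column x2 — row 1: (49/3)/(8/3) = 49/8; row 2: (13/3)/(5/3) = 13/5; row 3: (4/3)/(2/3) = 2. Minimum is 2 at row 3 (x4 leaves); pivot element 2/3.
Pivot on row 3; the obj-row RHS becomes 20/3 − (-2/3)·2 = 8.
Next entering variable (most negative obj-row entry -5): x1.
Ratio test on column x1 — row 1: entry -2 ≤ 0; row 2: 1/(5/2) = 2/5; row 3: 2/(1/2) = 4. Minimum is 2/5 at row 2 (s2 leaves); pivot element 5/2.
After the second pivot the obj-row RHS is 8 − (-5)·(2/5) = 10.

10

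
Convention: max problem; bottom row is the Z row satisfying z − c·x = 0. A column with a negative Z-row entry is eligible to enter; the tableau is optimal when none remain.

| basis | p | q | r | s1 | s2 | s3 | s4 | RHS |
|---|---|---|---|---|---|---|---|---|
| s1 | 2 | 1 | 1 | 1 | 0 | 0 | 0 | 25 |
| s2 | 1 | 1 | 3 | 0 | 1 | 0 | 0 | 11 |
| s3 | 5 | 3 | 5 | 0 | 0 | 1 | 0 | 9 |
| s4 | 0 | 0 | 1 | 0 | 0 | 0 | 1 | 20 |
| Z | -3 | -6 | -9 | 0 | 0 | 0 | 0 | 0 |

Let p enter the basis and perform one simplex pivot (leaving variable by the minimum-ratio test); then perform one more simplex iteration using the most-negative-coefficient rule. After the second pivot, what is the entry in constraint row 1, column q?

2/5

Ratio test on column p — row 1: 25/2 = 25/2; row 2: 11/1 = 11; row 3: 9/5 = 9/5; row 4: entry 0 ≤ 0. Minimum is 9/5 at row 3 (s3 leaves); pivot element 5.
Divide row 3 by 5; eliminate column p from the other rows.
Second iteration: most negative Z-row entry is -6 in column r, so r enters.
Ratio test on column r — row 1: entry -1 ≤ 0; row 2: (46/5)/2 = 23/5; row 3: (9/5)/1 = 9/5; row 4: 20/1 = 20. Minimum is 9/5 at row 3 (p leaves); pivot element 1.
Divide row 3 by 1; eliminate column r from the other rows.
After both pivots, the entry at constraint row 1, column q is 2/5.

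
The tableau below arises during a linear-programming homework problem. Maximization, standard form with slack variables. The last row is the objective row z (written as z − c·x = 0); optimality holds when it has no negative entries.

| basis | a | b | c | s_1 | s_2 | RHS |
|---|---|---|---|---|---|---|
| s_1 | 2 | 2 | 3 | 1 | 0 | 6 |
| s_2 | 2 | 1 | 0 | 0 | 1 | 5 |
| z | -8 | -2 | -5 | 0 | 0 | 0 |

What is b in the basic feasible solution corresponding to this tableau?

b is not in the basis, so in the current basic feasible solution b = 0.

0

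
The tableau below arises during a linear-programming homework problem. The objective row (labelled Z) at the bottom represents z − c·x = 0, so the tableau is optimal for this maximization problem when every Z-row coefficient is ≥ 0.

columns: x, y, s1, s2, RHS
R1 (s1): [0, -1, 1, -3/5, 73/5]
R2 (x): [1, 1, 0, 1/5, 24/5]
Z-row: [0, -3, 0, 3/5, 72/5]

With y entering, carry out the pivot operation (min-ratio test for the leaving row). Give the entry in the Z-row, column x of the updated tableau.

3

Ratio test on column y — row 1: entry -1 ≤ 0; row 2: (24/5)/1 = 24/5. Minimum is 24/5 at row 2 (x leaves); pivot element 1.
Divide row 2 by 1; eliminate column y from the other rows.
Z-row update in column x: 0 − (-3)·1 = 3.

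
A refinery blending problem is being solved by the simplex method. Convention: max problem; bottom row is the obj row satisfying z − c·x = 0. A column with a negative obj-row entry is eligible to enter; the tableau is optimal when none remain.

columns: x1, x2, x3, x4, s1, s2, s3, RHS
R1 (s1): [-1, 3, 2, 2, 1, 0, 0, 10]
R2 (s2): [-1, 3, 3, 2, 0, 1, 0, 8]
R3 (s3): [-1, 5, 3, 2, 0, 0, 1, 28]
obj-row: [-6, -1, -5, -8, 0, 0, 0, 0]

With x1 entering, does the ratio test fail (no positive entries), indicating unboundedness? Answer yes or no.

Every constraint-row entry in column x1 is ≤ 0, so increasing x1 is unbounded.

yes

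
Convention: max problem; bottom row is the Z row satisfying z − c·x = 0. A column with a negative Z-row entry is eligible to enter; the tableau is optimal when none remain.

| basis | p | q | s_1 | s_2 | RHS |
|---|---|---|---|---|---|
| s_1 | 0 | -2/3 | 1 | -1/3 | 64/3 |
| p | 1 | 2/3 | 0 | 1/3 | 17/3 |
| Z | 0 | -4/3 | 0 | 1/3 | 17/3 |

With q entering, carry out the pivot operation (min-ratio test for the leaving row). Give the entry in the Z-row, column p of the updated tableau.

Ratio test on column q — row 1: entry -2/3 ≤ 0; row 2: (17/3)/(2/3) = 17/2. Minimum is 17/2 at row 2 (p leaves); pivot element 2/3.
Divide row 2 by 2/3; eliminate column q from the other rows.
Z-row update in column p: 0 − (-4/3)·(3/2) = 2.

2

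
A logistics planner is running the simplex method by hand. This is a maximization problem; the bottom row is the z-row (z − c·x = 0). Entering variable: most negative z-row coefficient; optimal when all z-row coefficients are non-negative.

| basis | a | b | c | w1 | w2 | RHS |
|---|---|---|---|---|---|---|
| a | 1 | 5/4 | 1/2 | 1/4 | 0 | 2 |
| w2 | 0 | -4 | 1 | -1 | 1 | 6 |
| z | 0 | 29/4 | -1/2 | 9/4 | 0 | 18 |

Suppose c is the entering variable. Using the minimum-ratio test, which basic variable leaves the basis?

a

Column c entries and ratios — a: 2/(1/2) = 4; w2: 6/1 = 6.
Smallest ratio is 4 in the row of a, so a leaves.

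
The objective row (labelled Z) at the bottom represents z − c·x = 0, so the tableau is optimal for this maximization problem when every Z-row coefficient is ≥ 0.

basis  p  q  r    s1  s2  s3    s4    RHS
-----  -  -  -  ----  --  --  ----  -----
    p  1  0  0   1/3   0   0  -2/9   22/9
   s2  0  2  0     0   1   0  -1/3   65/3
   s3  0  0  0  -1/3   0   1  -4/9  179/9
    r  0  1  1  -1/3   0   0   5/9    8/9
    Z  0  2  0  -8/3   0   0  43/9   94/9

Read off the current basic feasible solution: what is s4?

s4 is not in the basis, so in the current basic feasible solution s4 = 0.

0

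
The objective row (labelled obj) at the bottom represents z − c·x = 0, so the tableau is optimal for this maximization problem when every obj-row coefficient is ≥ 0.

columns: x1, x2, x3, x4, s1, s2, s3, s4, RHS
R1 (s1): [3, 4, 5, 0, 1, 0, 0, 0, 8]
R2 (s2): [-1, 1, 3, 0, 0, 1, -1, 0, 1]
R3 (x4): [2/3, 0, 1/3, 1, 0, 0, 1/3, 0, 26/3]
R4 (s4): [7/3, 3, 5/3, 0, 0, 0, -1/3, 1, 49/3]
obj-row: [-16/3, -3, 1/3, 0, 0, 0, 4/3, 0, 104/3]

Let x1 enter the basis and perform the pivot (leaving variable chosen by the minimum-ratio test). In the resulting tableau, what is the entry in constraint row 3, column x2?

Ratio test on column x1 — row 1: 8/3 = 8/3; row 2: entry -1 ≤ 0; row 3: (26/3)/(2/3) = 13; row 4: (49/3)/(7/3) = 7. Minimum is 8/3 at row 1 (s1 leaves); pivot element 3.
Divide row 1 by 3; eliminate column x1 from the other rows.
Row 3 update in column x2: 0 − (2/3)·(4/3) = -8/9.

-8/9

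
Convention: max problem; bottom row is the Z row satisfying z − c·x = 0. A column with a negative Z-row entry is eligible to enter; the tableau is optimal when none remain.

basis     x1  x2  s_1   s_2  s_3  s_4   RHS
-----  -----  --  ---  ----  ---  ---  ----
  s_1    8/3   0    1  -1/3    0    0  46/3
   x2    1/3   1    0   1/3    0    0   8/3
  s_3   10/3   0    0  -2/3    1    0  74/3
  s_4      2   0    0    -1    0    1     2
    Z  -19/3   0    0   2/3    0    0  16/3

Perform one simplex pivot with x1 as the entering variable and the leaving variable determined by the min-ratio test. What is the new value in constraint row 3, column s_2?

1

Ratio test on column x1 — row 1: (46/3)/(8/3) = 23/4; row 2: (8/3)/(1/3) = 8; row 3: (74/3)/(10/3) = 37/5; row 4: 2/2 = 1. Minimum is 1 at row 4 (s_4 leaves); pivot element 2.
Divide row 4 by 2; eliminate column x1 from the other rows.
Row 3 update in column s_2: -2/3 − (10/3)·(-1/2) = 1.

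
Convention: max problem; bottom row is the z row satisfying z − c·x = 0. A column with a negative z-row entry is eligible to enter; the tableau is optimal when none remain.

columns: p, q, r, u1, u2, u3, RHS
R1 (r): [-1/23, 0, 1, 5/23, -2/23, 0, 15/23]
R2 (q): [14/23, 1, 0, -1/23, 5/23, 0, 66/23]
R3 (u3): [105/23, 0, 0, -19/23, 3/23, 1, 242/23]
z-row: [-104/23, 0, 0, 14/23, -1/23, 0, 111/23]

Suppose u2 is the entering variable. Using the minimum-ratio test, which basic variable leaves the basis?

q

Column u2 entries and ratios — r: -2/23 ≤ 0, skip; q: (66/23)/(5/23) = 66/5; u3: (242/23)/(3/23) = 242/3.
Smallest ratio is 66/5 in the row of q, so q leaves.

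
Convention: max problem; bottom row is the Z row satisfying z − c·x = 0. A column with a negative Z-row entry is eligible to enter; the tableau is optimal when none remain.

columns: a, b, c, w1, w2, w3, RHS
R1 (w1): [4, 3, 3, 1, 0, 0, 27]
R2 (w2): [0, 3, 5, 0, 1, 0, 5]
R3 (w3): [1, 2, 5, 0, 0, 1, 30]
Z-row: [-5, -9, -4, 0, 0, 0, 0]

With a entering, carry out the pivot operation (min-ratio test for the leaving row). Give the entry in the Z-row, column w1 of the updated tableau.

Ratio test on column a — row 1: 27/4 = 27/4; row 2: entry 0 ≤ 0; row 3: 30/1 = 30. Minimum is 27/4 at row 1 (w1 leaves); pivot element 4.
Divide row 1 by 4; eliminate column a from the other rows.
Z-row update in column w1: 0 − (-5)·(1/4) = 5/4.

5/4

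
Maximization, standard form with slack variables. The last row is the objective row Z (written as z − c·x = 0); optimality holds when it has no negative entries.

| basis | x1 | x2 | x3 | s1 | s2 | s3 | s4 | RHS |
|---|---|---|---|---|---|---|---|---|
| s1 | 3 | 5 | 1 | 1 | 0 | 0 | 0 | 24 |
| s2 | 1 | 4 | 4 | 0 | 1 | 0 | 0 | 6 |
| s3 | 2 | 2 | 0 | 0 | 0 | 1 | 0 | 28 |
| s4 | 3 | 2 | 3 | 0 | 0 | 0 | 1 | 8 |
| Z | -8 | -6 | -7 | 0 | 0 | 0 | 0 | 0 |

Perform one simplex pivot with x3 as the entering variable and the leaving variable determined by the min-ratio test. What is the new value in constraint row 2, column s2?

Ratio test on column x3 — row 1: 24/1 = 24; row 2: 6/4 = 3/2; row 3: entry 0 ≤ 0; row 4: 8/3 = 8/3. Minimum is 3/2 at row 2 (s2 leaves); pivot element 4.
Divide row 2 by 4; eliminate column x3 from the other rows.
In the new row 2, the s2 entry is the old entry divided by the pivot: 1/4 = 1/4.

1/4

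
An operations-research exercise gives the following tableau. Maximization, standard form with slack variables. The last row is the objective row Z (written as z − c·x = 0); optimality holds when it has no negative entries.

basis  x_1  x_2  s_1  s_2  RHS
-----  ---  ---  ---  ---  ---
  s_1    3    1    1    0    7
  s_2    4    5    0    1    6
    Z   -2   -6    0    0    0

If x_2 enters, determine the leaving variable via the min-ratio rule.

s_2

Column x_2 entries and ratios — s_1: 7/1 = 7; s_2: 6/5 = 6/5.
Smallest ratio is 6/5 in the row of s_2, so s_2 leaves.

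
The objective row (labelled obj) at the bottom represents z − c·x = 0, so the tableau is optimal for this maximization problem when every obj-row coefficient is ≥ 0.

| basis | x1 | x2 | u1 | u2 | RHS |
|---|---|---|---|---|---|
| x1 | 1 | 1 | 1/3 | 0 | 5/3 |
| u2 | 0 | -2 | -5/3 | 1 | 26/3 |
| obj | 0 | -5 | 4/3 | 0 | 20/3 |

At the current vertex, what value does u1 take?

u1 is not in the basis, so in the current basic feasible solution u1 = 0.

0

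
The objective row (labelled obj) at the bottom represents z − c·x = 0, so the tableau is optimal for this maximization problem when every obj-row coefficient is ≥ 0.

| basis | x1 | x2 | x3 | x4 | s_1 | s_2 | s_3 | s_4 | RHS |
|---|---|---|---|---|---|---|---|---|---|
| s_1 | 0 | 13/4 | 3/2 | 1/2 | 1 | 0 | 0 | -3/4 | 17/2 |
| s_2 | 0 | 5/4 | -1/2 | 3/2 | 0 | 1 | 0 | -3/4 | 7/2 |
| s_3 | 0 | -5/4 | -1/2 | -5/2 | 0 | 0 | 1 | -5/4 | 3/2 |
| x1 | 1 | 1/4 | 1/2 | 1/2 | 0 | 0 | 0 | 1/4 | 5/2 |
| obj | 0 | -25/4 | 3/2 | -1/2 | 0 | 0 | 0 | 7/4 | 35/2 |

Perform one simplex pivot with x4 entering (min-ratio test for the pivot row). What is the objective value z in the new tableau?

56/3

Ratio test on column x4 — row 1: (17/2)/(1/2) = 17; row 2: (7/2)/(3/2) = 7/3; row 3: entry -5/2 ≤ 0; row 4: (5/2)/(1/2) = 5. Minimum is 7/3 at row 2 (s_2 leaves); pivot element 3/2.
Pivot on row 2; the obj-row RHS becomes 35/2 − (-1/2)·(7/3) = 56/3.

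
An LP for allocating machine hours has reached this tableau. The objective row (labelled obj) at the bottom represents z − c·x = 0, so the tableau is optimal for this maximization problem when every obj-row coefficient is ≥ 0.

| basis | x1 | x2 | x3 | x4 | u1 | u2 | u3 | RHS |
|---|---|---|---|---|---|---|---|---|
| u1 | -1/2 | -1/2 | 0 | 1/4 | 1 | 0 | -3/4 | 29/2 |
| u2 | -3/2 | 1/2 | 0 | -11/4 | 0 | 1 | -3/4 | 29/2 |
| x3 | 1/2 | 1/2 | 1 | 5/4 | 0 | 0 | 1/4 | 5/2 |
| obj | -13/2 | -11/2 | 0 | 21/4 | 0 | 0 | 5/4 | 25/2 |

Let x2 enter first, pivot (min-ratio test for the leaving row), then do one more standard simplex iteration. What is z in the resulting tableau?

Ratio test on column x2 — row 1: entry -1/2 ≤ 0; row 2: (29/2)/(1/2) = 29; row 3: (5/2)/(1/2) = 5. Minimum is 5 at row 3 (x3 leaves); pivot element 1/2.
Pivot on row 3; the obj-row RHS becomes 25/2 − (-11/2)·5 = 40.
Next entering variable (most negative obj-row entry -1): x1.
Ratio test on column x1 — row 1: entry 0 ≤ 0; row 2: entry -2 ≤ 0; row 3: 5/1 = 5. Minimum is 5 at row 3 (x2 leaves); pivot element 1.
After the second pivot the obj-row RHS is 40 − (-1)·5 = 45.

45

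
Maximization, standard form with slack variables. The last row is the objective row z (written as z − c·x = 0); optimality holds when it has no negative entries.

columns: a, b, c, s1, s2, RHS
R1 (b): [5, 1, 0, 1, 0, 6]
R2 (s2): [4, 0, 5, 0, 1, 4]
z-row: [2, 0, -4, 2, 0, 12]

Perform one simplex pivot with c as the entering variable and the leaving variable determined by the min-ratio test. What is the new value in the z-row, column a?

26/5

Ratio test on column c — row 1: entry 0 ≤ 0; row 2: 4/5 = 4/5. Minimum is 4/5 at row 2 (s2 leaves); pivot element 5.
Divide row 2 by 5; eliminate column c from the other rows.
z-row update in column a: 2 − (-4)·(4/5) = 26/5.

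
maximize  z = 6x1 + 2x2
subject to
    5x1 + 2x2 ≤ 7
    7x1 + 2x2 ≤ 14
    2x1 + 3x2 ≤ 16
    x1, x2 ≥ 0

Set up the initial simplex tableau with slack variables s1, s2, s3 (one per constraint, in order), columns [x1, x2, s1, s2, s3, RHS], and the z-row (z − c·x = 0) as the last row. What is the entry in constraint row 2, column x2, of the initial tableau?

Constraint 2 has coefficient 2 on x2.

2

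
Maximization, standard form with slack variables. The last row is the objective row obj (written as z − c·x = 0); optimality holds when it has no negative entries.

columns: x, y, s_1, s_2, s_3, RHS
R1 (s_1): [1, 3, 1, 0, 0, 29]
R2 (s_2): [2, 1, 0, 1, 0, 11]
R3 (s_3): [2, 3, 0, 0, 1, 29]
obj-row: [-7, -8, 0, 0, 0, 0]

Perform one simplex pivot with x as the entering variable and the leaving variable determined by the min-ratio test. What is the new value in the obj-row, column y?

Ratio test on column x — row 1: 29/1 = 29; row 2: 11/2 = 11/2; row 3: 29/2 = 29/2. Minimum is 11/2 at row 2 (s_2 leaves); pivot element 2.
Divide row 2 by 2; eliminate column x from the other rows.
obj-row update in column y: -8 − (-7)·(1/2) = -9/2.

-9/2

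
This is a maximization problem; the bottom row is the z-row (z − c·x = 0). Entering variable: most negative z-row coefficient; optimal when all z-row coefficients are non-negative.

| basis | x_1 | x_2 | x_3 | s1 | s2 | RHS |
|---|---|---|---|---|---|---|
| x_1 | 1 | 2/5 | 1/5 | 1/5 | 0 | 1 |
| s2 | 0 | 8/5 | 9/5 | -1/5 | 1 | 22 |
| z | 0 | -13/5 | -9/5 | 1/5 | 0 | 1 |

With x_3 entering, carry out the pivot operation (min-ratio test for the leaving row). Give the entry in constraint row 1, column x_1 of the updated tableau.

5

Ratio test on column x_3 — row 1: 1/(1/5) = 5; row 2: 22/(9/5) = 110/9. Minimum is 5 at row 1 (x_1 leaves); pivot element 1/5.
Divide row 1 by 1/5; eliminate column x_3 from the other rows.
In the new row 1, the x_1 entry is the old entry divided by the pivot: 1/(1/5) = 5.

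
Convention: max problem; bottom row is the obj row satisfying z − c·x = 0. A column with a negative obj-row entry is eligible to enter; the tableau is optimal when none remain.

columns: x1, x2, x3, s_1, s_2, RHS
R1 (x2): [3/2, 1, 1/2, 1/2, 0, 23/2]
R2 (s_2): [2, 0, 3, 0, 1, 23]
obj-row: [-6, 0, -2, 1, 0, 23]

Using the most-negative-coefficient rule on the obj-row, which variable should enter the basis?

x1

Negative obj-row entries: x1: -6, x3: -2.
The most negative is -6 in column x1, so x1 enters.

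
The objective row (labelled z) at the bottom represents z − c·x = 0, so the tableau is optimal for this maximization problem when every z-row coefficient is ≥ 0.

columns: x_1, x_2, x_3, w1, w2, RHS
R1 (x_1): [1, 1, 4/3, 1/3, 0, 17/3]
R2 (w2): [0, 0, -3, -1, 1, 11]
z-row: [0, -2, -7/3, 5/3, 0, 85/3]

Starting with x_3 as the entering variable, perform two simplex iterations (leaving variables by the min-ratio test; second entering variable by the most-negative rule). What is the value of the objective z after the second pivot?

119/3

Ratio test on column x_3 — row 1: (17/3)/(4/3) = 17/4; row 2: entry -3 ≤ 0. Minimum is 17/4 at row 1 (x_1 leaves); pivot element 4/3.
Pivot on row 1; the z-row RHS becomes 85/3 − (-7/3)·(17/4) = 153/4.
Next entering variable (most negative z-row entry -1/4): x_2.
Ratio test on column x_2 — row 1: (17/4)/(3/4) = 17/3; row 2: (95/4)/(9/4) = 95/9. Minimum is 17/3 at row 1 (x_3 leaves); pivot element 3/4.
After the second pivot the z-row RHS is 153/4 − (-1/4)·(17/3) = 119/3.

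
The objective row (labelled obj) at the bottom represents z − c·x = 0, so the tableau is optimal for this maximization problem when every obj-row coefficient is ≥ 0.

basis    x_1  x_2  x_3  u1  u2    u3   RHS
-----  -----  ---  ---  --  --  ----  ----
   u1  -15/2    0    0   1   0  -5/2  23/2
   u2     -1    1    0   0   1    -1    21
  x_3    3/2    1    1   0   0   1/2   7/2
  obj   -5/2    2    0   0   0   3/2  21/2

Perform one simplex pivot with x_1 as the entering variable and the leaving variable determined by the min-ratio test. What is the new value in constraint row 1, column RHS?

29

Ratio test on column x_1 — row 1: entry -15/2 ≤ 0; row 2: entry -1 ≤ 0; row 3: (7/2)/(3/2) = 7/3. Minimum is 7/3 at row 3 (x_3 leaves); pivot element 3/2.
Divide row 3 by 3/2; eliminate column x_1 from the other rows.
Row 1 update in column RHS: 23/2 − (-15/2)·(7/3) = 29.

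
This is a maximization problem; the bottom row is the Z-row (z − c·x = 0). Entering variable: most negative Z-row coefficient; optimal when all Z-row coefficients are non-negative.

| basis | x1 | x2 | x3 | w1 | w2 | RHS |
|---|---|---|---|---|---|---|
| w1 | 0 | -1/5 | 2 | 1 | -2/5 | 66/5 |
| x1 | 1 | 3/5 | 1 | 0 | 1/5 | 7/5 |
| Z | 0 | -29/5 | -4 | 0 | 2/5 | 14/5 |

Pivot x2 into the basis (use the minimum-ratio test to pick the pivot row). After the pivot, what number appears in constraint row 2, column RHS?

Ratio test on column x2 — row 1: entry -1/5 ≤ 0; row 2: (7/5)/(3/5) = 7/3. Minimum is 7/3 at row 2 (x1 leaves); pivot element 3/5.
Divide row 2 by 3/5; eliminate column x2 from the other rows.
In the new row 2, the RHS entry is the old entry divided by the pivot: (7/5)/(3/5) = 7/3.

7/3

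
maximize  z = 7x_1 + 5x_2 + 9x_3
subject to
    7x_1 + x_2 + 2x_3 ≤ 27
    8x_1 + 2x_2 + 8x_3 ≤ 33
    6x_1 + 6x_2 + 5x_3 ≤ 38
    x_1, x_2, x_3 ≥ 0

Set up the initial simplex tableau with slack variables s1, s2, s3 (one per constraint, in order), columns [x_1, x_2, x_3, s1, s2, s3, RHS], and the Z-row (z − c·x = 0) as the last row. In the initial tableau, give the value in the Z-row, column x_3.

-9

The Z-row carries the negated objective coefficients: the x_3 entry is -9.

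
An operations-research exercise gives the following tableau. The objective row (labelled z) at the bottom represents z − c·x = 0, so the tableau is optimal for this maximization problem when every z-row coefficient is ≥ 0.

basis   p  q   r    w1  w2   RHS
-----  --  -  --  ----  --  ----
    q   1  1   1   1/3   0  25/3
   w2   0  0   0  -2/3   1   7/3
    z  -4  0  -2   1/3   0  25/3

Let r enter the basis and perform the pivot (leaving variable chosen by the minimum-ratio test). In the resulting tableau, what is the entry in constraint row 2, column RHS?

Ratio test on column r — row 1: (25/3)/1 = 25/3; row 2: entry 0 ≤ 0. Minimum is 25/3 at row 1 (q leaves); pivot element 1.
Divide row 1 by 1; eliminate column r from the other rows.
Row 2 update in column RHS: 7/3 − 0·(25/3) = 7/3.

7/3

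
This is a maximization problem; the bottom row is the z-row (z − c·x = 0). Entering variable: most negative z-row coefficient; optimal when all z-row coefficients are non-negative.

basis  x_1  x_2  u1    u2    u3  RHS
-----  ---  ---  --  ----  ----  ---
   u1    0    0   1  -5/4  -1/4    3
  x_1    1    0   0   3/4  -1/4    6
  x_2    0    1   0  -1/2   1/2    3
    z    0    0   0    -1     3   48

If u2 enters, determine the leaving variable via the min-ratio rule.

Column u2 entries and ratios — u1: -5/4 ≤ 0, skip; x_1: 6/(3/4) = 8; x_2: -1/2 ≤ 0, skip.
Smallest ratio is 8 in the row of x_1, so x_1 leaves.

x_1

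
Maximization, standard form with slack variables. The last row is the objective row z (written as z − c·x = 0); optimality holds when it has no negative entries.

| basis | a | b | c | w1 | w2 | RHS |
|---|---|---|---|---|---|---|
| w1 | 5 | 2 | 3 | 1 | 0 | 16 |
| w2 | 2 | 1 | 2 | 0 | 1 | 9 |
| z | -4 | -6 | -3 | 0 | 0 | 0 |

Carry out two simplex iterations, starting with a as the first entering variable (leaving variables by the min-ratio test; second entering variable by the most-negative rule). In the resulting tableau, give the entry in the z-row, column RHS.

Ratio test on column a — row 1: 16/5 = 16/5; row 2: 9/2 = 9/2. Minimum is 16/5 at row 1 (w1 leaves); pivot element 5.
Divide row 1 by 5; eliminate column a from the other rows.
Second iteration: most negative z-row entry is -22/5 in column b, so b enters.
Ratio test on column b — row 1: (16/5)/(2/5) = 8; row 2: (13/5)/(1/5) = 13. Minimum is 8 at row 1 (a leaves); pivot element 2/5.
Divide row 1 by 2/5; eliminate column b from the other rows.
After both pivots, the entry at the z-row, column RHS is 48.

48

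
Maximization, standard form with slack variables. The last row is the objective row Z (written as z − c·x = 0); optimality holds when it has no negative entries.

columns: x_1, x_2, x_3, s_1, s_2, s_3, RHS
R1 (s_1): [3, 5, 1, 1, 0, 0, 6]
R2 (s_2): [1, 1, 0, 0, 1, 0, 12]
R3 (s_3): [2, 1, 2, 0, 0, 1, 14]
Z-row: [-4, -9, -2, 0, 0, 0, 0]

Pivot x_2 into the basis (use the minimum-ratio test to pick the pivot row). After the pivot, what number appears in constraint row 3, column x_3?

Ratio test on column x_2 — row 1: 6/5 = 6/5; row 2: 12/1 = 12; row 3: 14/1 = 14. Minimum is 6/5 at row 1 (s_1 leaves); pivot element 5.
Divide row 1 by 5; eliminate column x_2 from the other rows.
Row 3 update in column x_3: 2 − 1·(1/5) = 9/5.

9/5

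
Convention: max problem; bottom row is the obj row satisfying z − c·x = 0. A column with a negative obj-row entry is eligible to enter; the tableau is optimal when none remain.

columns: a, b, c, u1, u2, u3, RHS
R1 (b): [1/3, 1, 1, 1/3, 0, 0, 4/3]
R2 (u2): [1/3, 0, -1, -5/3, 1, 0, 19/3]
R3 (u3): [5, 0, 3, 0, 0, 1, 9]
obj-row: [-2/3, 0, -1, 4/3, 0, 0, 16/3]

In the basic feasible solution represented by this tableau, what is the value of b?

b is basic (row 1); its value is the RHS of that row, 4/3.

4/3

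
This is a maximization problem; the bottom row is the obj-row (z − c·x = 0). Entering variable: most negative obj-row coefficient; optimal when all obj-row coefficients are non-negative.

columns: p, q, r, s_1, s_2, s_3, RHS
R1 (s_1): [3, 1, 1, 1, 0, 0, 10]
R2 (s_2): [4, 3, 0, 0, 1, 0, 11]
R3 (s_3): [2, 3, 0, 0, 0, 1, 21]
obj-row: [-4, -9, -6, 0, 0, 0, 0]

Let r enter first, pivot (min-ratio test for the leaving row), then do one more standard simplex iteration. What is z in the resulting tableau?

71

Ratio test on column r — row 1: 10/1 = 10; row 2: entry 0 ≤ 0; row 3: entry 0 ≤ 0. Minimum is 10 at row 1 (s_1 leaves); pivot element 1.
Pivot on row 1; the obj-row RHS becomes 0 − (-6)·10 = 60.
Next entering variable (most negative obj-row entry -3): q.
Ratio test on column q — row 1: 10/1 = 10; row 2: 11/3 = 11/3; row 3: 21/3 = 7. Minimum is 11/3 at row 2 (s_2 leaves); pivot element 3.
After the second pivot the obj-row RHS is 60 − (-3)·(11/3) = 71.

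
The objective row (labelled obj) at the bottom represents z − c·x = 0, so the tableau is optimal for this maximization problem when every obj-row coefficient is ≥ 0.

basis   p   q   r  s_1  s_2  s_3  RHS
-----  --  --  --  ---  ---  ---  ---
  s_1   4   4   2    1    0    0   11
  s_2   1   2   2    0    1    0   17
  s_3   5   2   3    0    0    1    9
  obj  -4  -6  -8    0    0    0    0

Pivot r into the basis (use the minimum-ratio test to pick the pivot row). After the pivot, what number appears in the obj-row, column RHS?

24

Ratio test on column r — row 1: 11/2 = 11/2; row 2: 17/2 = 17/2; row 3: 9/3 = 3. Minimum is 3 at row 3 (s_3 leaves); pivot element 3.
Divide row 3 by 3; eliminate column r from the other rows.
obj-row update in column RHS: 0 − (-8)·3 = 24.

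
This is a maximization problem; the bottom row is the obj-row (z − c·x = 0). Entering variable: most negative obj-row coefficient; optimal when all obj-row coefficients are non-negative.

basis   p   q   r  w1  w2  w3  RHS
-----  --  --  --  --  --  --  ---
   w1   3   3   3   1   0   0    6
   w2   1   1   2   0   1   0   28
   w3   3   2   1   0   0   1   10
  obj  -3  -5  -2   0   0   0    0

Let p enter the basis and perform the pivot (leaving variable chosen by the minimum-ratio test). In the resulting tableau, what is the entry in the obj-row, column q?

-2

Ratio test on column p — row 1: 6/3 = 2; row 2: 28/1 = 28; row 3: 10/3 = 10/3. Minimum is 2 at row 1 (w1 leaves); pivot element 3.
Divide row 1 by 3; eliminate column p from the other rows.
obj-row update in column q: -5 − (-3)·1 = -2.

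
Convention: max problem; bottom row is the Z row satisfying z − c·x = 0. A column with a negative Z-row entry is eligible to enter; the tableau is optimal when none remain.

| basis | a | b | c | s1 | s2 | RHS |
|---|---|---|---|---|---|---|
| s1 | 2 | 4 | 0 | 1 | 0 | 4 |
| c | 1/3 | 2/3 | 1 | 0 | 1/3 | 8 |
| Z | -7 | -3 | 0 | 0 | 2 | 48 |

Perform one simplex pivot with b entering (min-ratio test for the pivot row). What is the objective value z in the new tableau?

Ratio test on column b — row 1: 4/4 = 1; row 2: 8/(2/3) = 12. Minimum is 1 at row 1 (s1 leaves); pivot element 4.
Pivot on row 1; the Z-row RHS becomes 48 − (-3)·1 = 51.

51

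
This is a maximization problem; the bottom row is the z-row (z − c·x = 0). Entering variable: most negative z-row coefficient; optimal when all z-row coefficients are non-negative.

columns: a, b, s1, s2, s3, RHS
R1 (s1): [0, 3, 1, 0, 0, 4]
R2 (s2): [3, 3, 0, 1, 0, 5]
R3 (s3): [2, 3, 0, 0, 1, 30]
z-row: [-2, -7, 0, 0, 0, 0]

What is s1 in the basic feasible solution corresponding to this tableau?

4

s1 is basic (row 1); its value is the RHS of that row, 4.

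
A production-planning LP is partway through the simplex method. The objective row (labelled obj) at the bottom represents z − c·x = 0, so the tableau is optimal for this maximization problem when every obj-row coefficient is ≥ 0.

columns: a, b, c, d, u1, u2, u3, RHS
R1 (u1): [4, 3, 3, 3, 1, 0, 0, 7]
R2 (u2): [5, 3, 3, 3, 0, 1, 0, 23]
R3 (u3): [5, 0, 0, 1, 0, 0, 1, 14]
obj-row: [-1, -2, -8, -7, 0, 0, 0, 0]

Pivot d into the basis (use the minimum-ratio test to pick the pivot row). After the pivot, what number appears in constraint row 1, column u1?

1/3

Ratio test on column d — row 1: 7/3 = 7/3; row 2: 23/3 = 23/3; row 3: 14/1 = 14. Minimum is 7/3 at row 1 (u1 leaves); pivot element 3.
Divide row 1 by 3; eliminate column d from the other rows.
In the new row 1, the u1 entry is the old entry divided by the pivot: 1/3 = 1/3.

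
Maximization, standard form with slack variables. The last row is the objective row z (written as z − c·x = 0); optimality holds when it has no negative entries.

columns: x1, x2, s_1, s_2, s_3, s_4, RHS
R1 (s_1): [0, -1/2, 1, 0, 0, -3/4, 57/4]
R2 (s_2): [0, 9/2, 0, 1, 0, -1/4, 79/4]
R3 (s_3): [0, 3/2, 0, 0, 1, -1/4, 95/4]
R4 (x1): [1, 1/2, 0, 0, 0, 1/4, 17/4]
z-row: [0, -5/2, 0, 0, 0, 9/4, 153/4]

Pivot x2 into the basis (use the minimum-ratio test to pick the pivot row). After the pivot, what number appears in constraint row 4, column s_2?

Ratio test on column x2 — row 1: entry -1/2 ≤ 0; row 2: (79/4)/(9/2) = 79/18; row 3: (95/4)/(3/2) = 95/6; row 4: (17/4)/(1/2) = 17/2. Minimum is 79/18 at row 2 (s_2 leaves); pivot element 9/2.
Divide row 2 by 9/2; eliminate column x2 from the other rows.
Row 4 update in column s_2: 0 − (1/2)·(2/9) = -1/9.

-1/9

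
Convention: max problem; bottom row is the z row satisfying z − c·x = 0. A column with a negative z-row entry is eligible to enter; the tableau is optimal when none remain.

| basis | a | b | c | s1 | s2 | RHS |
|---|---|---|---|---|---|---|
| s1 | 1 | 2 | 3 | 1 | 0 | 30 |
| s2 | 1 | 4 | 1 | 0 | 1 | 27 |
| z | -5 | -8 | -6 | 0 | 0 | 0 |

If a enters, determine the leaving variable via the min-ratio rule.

Column a entries and ratios — s1: 30/1 = 30; s2: 27/1 = 27.
Smallest ratio is 27 in the row of s2, so s2 leaves.

s2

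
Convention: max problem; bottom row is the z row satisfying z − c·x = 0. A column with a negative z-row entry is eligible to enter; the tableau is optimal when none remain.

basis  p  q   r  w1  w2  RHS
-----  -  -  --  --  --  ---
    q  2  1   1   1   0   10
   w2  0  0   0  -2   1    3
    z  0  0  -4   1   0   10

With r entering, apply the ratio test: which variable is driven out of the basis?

q

Column r entries and ratios — q: 10/1 = 10; w2: 0 ≤ 0, skip.
Smallest ratio is 10 in the row of q, so q leaves.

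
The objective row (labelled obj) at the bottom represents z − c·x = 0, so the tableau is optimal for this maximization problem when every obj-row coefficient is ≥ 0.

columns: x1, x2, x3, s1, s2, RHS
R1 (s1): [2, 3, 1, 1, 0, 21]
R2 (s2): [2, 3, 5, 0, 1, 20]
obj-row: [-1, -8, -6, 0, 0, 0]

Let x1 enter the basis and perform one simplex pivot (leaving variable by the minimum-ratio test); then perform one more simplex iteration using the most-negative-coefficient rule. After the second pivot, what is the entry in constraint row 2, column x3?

Ratio test on column x1 — row 1: 21/2 = 21/2; row 2: 20/2 = 10. Minimum is 10 at row 2 (s2 leaves); pivot element 2.
Divide row 2 by 2; eliminate column x1 from the other rows.
Second iteration: most negative obj-row entry is -13/2 in column x2, so x2 enters.
Ratio test on column x2 — row 1: entry 0 ≤ 0; row 2: 10/(3/2) = 20/3. Minimum is 20/3 at row 2 (x1 leaves); pivot element 3/2.
Divide row 2 by 3/2; eliminate column x2 from the other rows.
After both pivots, the entry at constraint row 2, column x3 is 5/3.

5/3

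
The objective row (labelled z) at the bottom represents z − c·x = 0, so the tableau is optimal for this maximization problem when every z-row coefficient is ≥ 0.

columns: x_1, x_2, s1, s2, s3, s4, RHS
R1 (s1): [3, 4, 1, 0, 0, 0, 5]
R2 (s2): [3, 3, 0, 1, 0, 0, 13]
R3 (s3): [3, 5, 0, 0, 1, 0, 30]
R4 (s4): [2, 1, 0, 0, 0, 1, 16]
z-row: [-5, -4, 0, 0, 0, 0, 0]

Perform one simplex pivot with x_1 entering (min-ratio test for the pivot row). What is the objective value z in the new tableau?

25/3

Ratio test on column x_1 — row 1: 5/3 = 5/3; row 2: 13/3 = 13/3; row 3: 30/3 = 10; row 4: 16/2 = 8. Minimum is 5/3 at row 1 (s1 leaves); pivot element 3.
Pivot on row 1; the z-row RHS becomes 0 − (-5)·(5/3) = 25/3.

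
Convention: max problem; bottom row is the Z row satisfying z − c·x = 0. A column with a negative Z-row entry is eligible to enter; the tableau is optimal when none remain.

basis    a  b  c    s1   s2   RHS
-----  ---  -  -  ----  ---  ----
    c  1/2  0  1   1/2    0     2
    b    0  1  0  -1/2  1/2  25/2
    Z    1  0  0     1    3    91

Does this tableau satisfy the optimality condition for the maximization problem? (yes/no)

yes

Every Z-row coefficient is ≥ 0, so the tableau is optimal.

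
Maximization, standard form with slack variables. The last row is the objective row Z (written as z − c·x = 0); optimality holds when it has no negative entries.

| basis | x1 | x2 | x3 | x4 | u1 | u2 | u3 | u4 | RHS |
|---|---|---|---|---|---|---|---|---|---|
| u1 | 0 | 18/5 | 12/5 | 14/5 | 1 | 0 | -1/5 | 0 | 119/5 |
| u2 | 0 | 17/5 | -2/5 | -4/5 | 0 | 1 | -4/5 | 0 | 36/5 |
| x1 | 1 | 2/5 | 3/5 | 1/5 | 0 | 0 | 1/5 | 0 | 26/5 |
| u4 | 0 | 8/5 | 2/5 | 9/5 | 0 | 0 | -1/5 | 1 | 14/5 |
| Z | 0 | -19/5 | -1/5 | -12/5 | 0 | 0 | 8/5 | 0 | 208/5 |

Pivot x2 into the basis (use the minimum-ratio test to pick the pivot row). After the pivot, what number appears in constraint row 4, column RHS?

Ratio test on column x2 — row 1: (119/5)/(18/5) = 119/18; row 2: (36/5)/(17/5) = 36/17; row 3: (26/5)/(2/5) = 13; row 4: (14/5)/(8/5) = 7/4. Minimum is 7/4 at row 4 (u4 leaves); pivot element 8/5.
Divide row 4 by 8/5; eliminate column x2 from the other rows.
In the new row 4, the RHS entry is the old entry divided by the pivot: (14/5)/(8/5) = 7/4.

7/4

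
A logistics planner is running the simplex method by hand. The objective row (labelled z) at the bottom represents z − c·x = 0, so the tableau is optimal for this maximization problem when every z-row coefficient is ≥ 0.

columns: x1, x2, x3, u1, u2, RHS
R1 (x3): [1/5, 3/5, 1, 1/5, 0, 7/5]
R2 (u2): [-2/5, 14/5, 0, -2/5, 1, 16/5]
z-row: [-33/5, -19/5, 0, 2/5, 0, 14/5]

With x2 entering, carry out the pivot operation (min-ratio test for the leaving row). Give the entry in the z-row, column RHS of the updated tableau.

Ratio test on column x2 — row 1: (7/5)/(3/5) = 7/3; row 2: (16/5)/(14/5) = 8/7. Minimum is 8/7 at row 2 (u2 leaves); pivot element 14/5.
Divide row 2 by 14/5; eliminate column x2 from the other rows.
z-row update in column RHS: 14/5 − (-19/5)·(8/7) = 50/7.

50/7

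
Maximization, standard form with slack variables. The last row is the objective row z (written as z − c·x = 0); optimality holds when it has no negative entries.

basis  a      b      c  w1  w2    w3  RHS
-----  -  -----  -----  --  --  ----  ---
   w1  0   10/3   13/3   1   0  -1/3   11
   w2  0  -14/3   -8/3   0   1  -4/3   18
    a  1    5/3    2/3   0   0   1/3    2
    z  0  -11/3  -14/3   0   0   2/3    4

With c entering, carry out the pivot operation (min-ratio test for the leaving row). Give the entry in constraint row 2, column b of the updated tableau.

-34/13

Ratio test on column c — row 1: 11/(13/3) = 33/13; row 2: entry -8/3 ≤ 0; row 3: 2/(2/3) = 3. Minimum is 33/13 at row 1 (w1 leaves); pivot element 13/3.
Divide row 1 by 13/3; eliminate column c from the other rows.
Row 2 update in column b: -14/3 − (-8/3)·(10/13) = -34/13.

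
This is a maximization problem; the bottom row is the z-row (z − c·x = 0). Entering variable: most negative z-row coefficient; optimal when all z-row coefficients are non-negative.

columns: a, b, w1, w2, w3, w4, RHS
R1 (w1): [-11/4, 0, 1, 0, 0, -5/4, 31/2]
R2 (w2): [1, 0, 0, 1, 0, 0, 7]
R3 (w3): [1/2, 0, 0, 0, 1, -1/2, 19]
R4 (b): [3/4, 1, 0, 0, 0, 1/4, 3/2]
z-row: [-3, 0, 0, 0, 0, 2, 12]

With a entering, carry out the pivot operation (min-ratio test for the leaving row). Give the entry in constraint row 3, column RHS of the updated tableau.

18

Ratio test on column a — row 1: entry -11/4 ≤ 0; row 2: 7/1 = 7; row 3: 19/(1/2) = 38; row 4: (3/2)/(3/4) = 2. Minimum is 2 at row 4 (b leaves); pivot element 3/4.
Divide row 4 by 3/4; eliminate column a from the other rows.
Row 3 update in column RHS: 19 − (1/2)·2 = 18.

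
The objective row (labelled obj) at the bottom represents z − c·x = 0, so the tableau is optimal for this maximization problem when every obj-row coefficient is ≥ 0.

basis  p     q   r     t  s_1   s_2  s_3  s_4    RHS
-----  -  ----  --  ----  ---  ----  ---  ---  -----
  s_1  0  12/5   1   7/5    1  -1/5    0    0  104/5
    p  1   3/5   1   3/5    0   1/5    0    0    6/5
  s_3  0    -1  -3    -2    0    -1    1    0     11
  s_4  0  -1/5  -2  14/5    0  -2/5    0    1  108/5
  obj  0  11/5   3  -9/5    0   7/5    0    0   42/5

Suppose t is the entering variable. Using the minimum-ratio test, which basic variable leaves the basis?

Column t entries and ratios — s_1: (104/5)/(7/5) = 104/7; p: (6/5)/(3/5) = 2; s_3: -2 ≤ 0, skip; s_4: (108/5)/(14/5) = 54/7.
Smallest ratio is 2 in the row of p, so p leaves.

p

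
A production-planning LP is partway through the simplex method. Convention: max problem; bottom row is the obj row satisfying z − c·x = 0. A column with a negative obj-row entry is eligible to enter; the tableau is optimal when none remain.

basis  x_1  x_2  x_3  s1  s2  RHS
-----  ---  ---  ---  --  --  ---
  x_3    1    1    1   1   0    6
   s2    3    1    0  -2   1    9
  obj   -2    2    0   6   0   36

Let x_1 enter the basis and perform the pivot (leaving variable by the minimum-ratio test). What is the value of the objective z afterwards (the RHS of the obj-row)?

42

Ratio test on column x_1 — row 1: 6/1 = 6; row 2: 9/3 = 3. Minimum is 3 at row 2 (s2 leaves); pivot element 3.
Pivot on row 2; the obj-row RHS becomes 36 − (-2)·3 = 42.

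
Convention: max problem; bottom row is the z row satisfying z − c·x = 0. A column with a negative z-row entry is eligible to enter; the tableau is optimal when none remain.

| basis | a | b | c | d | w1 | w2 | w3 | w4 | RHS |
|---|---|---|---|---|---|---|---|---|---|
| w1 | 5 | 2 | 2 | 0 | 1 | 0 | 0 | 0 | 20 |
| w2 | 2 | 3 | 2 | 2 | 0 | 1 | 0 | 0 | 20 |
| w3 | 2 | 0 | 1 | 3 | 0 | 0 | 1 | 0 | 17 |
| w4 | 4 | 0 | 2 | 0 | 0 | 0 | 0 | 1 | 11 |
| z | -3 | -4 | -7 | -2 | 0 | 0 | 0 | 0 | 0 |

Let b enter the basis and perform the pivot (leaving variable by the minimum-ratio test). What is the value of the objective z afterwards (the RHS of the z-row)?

Ratio test on column b — row 1: 20/2 = 10; row 2: 20/3 = 20/3; row 3: entry 0 ≤ 0; row 4: entry 0 ≤ 0. Minimum is 20/3 at row 2 (w2 leaves); pivot element 3.
Pivot on row 2; the z-row RHS becomes 0 − (-4)·(20/3) = 80/3.

80/3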